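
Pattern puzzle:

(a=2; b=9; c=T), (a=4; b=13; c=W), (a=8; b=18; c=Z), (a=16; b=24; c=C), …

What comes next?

For the a, ×2 each step: 2, 4, 8, 16 → 32.
B: differences are 4, 5, 6, … (increasing by 1 each time); 9, 13, 18, 24 → 31.
For the c, letters move forward 3 places in the alphabet, wrapping Z→A: T, W, Z, C → F.
Putting it together: (a=32; b=31; c=F).

(a=32; b=31; c=F)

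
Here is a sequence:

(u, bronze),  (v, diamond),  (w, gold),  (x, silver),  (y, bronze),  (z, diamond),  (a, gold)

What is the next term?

(b, silver)

Letter: letters move forward 1 place in the alphabet, wrapping Z→A; u, v, w, x, y, z, a → b.
Rank — repeats bronze → diamond → gold → silver: bronze, diamond, gold, silver, bronze, diamond, gold → silver.
So the next term is (b, silver).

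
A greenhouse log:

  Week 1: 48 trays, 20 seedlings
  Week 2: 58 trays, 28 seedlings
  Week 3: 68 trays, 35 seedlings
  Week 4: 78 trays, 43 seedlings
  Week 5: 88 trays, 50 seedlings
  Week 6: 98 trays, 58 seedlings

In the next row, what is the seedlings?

65

For the seedlings, alternating steps +8, +7, +8, +7, …: 20, 28, 35, 43, 50, 58 → 65.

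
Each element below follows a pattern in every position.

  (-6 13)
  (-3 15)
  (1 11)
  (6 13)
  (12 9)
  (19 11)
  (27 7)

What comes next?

(36 9)

First slot: -6, -3, 1, 6, 12, 19, 27 → 36 (differences are 3, 4, 5, … (increasing by 1 each time)).
Second slot: alternating steps +2, −4, +2, −4, …, so 13, 15, 11, 13, 9, 11, 7 → 9.
Putting it together: (36 9).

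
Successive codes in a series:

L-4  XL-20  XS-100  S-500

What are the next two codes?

Size: runs through clothing sizes XS→XL, so L, XL, XS, S → M → L.
Second component: ×5 each step; 4, 20, 100, 500 → 2500 → 12500.
Putting the parts together: M-2500 and then L-12500.

M-2500 then L-12500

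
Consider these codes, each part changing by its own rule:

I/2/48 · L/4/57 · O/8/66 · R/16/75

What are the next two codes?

For the letter, letters move forward 3 places in the alphabet: I, L, O, R → U → X.
Second component: ×2 each step, so 2, 4, 8, 16 → 32 → 64.
Third component: +9 each step; 48, 57, 66, 75 → 84 → 93.
So the next two codes are U/32/84 and X/64/93.

U/32/84, X/64/93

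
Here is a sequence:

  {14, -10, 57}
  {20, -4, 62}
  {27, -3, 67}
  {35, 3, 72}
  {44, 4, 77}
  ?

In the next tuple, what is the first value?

First value: 14, 20, 27, 35, 44 → 54 (differences are 6, 7, 8, … (increasing by 1 each time)).

54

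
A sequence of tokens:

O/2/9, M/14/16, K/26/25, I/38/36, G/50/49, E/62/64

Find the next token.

Letter: letters move back 2 places in the alphabet; O, M, K, I, G, E → C.
Second component: +12 each step, so 2, 14, 26, 38, 50, 62 → 74.
Third component goes 9, 16, 25, 36, 49, 64 → 81 (perfect squares: 3², 4², 5², …).
Combining the parts gives C/74/81.

C/74/81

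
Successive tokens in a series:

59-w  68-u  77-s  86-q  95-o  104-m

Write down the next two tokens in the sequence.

113-k then 122-i

First component goes 59, 68, 77, 86, 95, 104 → 113 → 122 (+9 each step).
Letter: letters move back 2 places in the alphabet; w, u, s, q, o, m → k → i.
Putting the parts together: 113-k and then 122-i.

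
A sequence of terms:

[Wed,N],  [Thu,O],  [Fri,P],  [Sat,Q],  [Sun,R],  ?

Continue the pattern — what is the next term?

Day — runs through the weekdays Mon→Sun: Wed, Thu, Fri, Sat, Sun → Mon.
Letter: N, O, P, Q, R → S (letters move forward 1 place in the alphabet).
So the next term is [Mon,S].

[Mon,S]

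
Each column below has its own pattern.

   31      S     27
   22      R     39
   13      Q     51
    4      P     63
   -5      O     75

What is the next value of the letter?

First component: −9 each step; 31, 22, 13, 4, -5 → -14.
Letter: letters move back 1 place in the alphabet; S, R, Q, P, O → N.
Third component — +12 each step: 27, 39, 51, 63, 75 → 87.

N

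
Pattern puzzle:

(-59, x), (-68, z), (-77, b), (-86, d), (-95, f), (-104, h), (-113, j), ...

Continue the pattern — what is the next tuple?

(-122, l)

First component: -59, -68, -77, -86, -95, -104, -113 → -122 (−9 each step).
For the letter, letters move forward 2 places in the alphabet, wrapping Z→A: x, z, b, d, f, h, j → l.
Combining the parts gives (-122, l).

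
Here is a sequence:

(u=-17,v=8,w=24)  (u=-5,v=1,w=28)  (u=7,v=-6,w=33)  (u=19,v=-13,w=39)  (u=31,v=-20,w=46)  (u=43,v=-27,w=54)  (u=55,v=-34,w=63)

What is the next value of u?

67

U: +12 each step, so -17, -5, 7, 19, 31, 43, 55 → 67.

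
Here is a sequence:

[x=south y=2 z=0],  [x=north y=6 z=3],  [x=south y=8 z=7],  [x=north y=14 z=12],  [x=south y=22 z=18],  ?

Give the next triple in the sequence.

X: south, north, south, north, south → north (alternates south ↔ north).
For the y, each term is the sum of the two before it: 2, 6, 8, 14, 22 → 36.
Z goes 0, 3, 7, 12, 18 → 25 (differences are 3, 4, 5, … (increasing by 1 each time)).
Combining the parts gives [x=north y=36 z=25].

[x=north y=36 z=25]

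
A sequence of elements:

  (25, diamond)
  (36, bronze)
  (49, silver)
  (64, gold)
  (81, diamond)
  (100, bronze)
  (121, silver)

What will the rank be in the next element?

Rank: diamond, bronze, silver, gold, diamond, bronze, silver → gold (repeats diamond → bronze → silver → gold).

gold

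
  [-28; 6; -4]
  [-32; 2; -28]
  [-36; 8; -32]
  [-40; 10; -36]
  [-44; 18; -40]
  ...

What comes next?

First part goes -28, -32, -36, -40, -44 → -48 (−4 each step).
Second part goes 6, 2, 8, 10, 18 → 28 (each term is the sum of the two before it).
Third part: always the previous value of the first part, so -4, -28, -32, -36, -40 → -44.
Putting it together: [-48; 28; -44].

[-48; 28; -44]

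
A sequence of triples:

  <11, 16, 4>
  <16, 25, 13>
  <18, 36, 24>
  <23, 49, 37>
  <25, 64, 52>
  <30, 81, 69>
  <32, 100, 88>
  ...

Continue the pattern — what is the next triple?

First value goes 11, 16, 18, 23, 25, 30, 32 → 37 (alternating steps +5, +2, +5, +2, …).
Second value — perfect squares: 4², 5², 6², …: 16, 25, 36, 49, 64, 81, 100 → 121.
Third value — always 12 less than the second value: 4, 13, 24, 37, 52, 69, 88 → 109.
Combining the parts gives <37, 121, 109>.

<37, 121, 109>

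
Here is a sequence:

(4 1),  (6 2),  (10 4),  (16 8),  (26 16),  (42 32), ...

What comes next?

For the first entry, each term is the sum of the two before it: 4, 6, 10, 16, 26, 42 → 68.
For the second entry, ×2 each step: 1, 2, 4, 8, 16, 32 → 64.
So the next tuple is (68 64).

(68 64)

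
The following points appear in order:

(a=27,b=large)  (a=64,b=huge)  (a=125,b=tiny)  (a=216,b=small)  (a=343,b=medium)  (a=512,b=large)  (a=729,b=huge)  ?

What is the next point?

A: perfect cubes: 3³, 4³, 5³, …, so 27, 64, 125, 216, 343, 512, 729 → 1000.
For the b, repeats large → huge → tiny → small → medium: large, huge, tiny, small, medium, large, huge → tiny.
Combining the parts gives (a=1000,b=tiny).

(a=1000,b=tiny)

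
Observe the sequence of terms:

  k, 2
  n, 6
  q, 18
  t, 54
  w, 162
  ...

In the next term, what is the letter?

z

Letter goes k, n, q, t, w → z (letters move forward 3 places in the alphabet).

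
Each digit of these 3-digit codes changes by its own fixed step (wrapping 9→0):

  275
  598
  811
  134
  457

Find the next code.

For the first digit, +3 each step, mod 10: 2, 5, 8, 1, 4 → 7.
Second digit goes 7, 9, 1, 3, 5 → 7 (+2 each step, mod 10).
Third digit goes 5, 8, 1, 4, 7 → 0 (+3 each step, mod 10).
Putting it together: 770.

770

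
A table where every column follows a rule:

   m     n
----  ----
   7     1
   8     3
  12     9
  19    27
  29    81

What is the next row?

Column m: 7, 8, 12, 19, 29 → 42 (differences are 1, 4, 7, … (increasing by 3 each time)).
Column n goes 1, 3, 9, 27, 81 → 243 (×3 each step).
Combining the parts gives 42  243.

42  243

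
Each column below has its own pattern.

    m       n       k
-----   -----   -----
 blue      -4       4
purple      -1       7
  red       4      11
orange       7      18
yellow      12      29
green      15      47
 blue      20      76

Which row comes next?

purple  23  123

Column m: repeats blue → purple → red → orange → yellow → green; blue, purple, red, orange, yellow, green, blue → purple.
Column n: alternating steps +3, +5, +3, +5, …; -4, -1, 4, 7, 12, 15, 20 → 23.
Column k: 4, 7, 11, 18, 29, 47, 76 → 123 (each term is the sum of the two before it).
So the next row is purple  23  123.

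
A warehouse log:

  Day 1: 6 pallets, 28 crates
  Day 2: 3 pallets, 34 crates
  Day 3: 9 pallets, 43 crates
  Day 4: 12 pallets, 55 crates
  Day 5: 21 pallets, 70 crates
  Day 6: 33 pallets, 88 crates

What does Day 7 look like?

Pallets: 6, 3, 9, 12, 21, 33 → 54 (each term is the sum of the two before it).
Crates: differences are 6, 9, 12, … (increasing by 3 each time), so 28, 34, 43, 55, 70, 88 → 109.
So the next row is 54 pallets, 109 crates.

54 pallets, 109 crates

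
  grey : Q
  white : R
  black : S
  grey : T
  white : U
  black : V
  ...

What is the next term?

Shade: grey, white, black, grey, white, black → grey (repeats grey → white → black).
Letter: letters move forward 1 place in the alphabet, so Q, R, S, T, U, V → W.
So the next term is grey : W.

grey : W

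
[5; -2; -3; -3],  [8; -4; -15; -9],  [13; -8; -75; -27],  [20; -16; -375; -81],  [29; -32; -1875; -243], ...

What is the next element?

[40; -64; -9375; -729]

First value goes 5, 8, 13, 20, 29 → 40 (differences are 3, 5, 7, … (increasing by 2 each time)).
Second value goes -2, -4, -8, -16, -32 → -64 (×2 each step).
Third value goes -3, -15, -75, -375, -1875 → -9375 (×5 each step).
Fourth value — ×3 each step: -3, -9, -27, -81, -243 → -729.
Putting it together: [40; -64; -9375; -729].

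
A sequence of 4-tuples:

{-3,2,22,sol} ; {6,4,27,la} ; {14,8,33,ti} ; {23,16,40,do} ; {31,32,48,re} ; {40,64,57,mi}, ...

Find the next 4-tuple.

{48,128,67,fa}

First component: -3, 6, 14, 23, 31, 40 → 48 (alternating steps +9, +8, +9, +8, …).
Second component: 2, 4, 8, 16, 32, 64 → 128 (×2 each step).
Third component: differences are 5, 6, 7, … (increasing by 1 each time), so 22, 27, 33, 40, 48, 57 → 67.
Note — runs through the solfège scale do→ti: sol, la, ti, do, re, mi → fa.
So the next 4-tuple is {48,128,67,fa}.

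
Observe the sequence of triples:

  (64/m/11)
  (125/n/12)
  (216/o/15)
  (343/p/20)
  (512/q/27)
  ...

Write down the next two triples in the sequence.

For the first coordinate, perfect cubes: 4³, 5³, 6³, …: 64, 125, 216, 343, 512 → 729 → 1000.
For the letter, letters move forward 1 place in the alphabet: m, n, o, p, q → r → s.
Third coordinate: differences are 1, 3, 5, … (increasing by 2 each time), so 11, 12, 15, 20, 27 → 36 → 47.
Putting the parts together: (729/r/36) and then (1000/s/47).

(729/r/36), (1000/s/47)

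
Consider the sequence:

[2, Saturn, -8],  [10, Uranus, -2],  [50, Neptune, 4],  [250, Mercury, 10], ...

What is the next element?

[1250, Venus, 16]

First slot: 2, 10, 50, 250 → 1250 (×5 each step).
Planet: runs through the planets Mercury→Neptune, so Saturn, Uranus, Neptune, Mercury → Venus.
Third slot — +6 each step: -8, -2, 4, 10 → 16.
So the next element is [1250, Venus, 16].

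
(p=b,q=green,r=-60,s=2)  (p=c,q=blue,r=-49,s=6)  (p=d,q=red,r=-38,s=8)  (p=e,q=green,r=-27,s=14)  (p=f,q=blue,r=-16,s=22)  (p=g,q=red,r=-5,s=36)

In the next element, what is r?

For the r, +11 each step: -60, -49, -38, -27, -16, -5 → 6.

6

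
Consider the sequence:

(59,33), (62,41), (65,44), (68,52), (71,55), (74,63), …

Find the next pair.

(77,66)

First coordinate: +3 each step; 59, 62, 65, 68, 71, 74 → 77.
Second coordinate: alternating steps +8, +3, +8, +3, …; 33, 41, 44, 52, 55, 63 → 66.
So the next pair is (77,66).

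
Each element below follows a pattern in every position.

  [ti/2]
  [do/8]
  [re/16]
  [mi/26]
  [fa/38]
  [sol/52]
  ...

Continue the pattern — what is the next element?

Note: ti, do, re, mi, fa, sol → la (runs through the solfège scale do→ti).
For the second part, differences are 6, 8, 10, … (increasing by 2 each time): 2, 8, 16, 26, 38, 52 → 68.
So the next element is [la/68].

[la/68]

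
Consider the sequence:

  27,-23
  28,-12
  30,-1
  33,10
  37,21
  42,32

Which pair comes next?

First coordinate goes 27, 28, 30, 33, 37, 42 → 48 (differences are 1, 2, 3, … (increasing by 1 each time)).
Second coordinate: +11 each step, so -23, -12, -1, 10, 21, 32 → 43.
Putting it together: 48,43.

48,43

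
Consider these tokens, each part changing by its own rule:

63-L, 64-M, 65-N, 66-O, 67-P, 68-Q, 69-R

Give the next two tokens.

70-S then 71-T

First component: +1 each step; 63, 64, 65, 66, 67, 68, 69 → 70 → 71.
For the letter, letters move forward 1 place in the alphabet: L, M, N, O, P, Q, R → S → T.
Putting the parts together: 70-S and then 71-T.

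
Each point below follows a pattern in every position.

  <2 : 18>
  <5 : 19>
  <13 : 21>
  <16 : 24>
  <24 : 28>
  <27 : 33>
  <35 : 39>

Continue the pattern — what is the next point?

<38 : 46>

For the first slot, alternating steps +3, +8, +3, +8, …: 2, 5, 13, 16, 24, 27, 35 → 38.
Second slot: differences are 1, 2, 3, … (increasing by 1 each time); 18, 19, 21, 24, 28, 33, 39 → 46.
Combining the parts gives <38 : 46>.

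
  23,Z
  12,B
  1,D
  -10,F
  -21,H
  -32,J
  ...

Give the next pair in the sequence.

-43,L

First component: 23, 12, 1, -10, -21, -32 → -43 (−11 each step).
Letter goes Z, B, D, F, H, J → L (letters move forward 2 places in the alphabet, wrapping Z→A).
Combining the parts gives -43,L.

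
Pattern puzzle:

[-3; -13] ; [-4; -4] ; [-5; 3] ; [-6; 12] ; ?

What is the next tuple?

[-7; 19]

First component: −1 each step, so -3, -4, -5, -6 → -7.
Second component goes -13, -4, 3, 12 → 19 (alternating steps +9, +7, +9, +7, …).
Putting it together: [-7; 19].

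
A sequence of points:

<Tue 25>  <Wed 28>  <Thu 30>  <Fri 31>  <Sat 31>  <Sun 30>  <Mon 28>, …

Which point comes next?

<Tue 25>

For the day, runs through the weekdays Mon→Sun: Tue, Wed, Thu, Fri, Sat, Sun, Mon → Tue.
Second coordinate — differences are 3, 2, 1, … (decreasing by 1 each time): 25, 28, 30, 31, 31, 30, 28 → 25.
Putting it together: <Tue 25>.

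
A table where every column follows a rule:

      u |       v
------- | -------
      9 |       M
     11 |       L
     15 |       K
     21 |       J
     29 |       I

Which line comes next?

Column u: differences are 2, 4, 6, … (increasing by 2 each time); 9, 11, 15, 21, 29 → 39.
Column v — letters move back 1 place in the alphabet: M, L, K, J, I → H.
Putting it together: 39  H.

39  H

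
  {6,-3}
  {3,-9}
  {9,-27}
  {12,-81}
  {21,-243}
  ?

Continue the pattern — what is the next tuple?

First component: 6, 3, 9, 12, 21 → 33 (each term is the sum of the two before it).
Second component — ×3 each step: -3, -9, -27, -81, -243 → -729.
So the next tuple is {33,-729}.

{33,-729}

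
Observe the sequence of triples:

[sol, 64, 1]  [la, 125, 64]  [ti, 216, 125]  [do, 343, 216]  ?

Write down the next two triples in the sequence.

Note: runs through the solfège scale do→ti, so sol, la, ti, do → re → mi.
For the second component, perfect cubes: 4³, 5³, 6³, …: 64, 125, 216, 343 → 512 → 729.
Third component: 1, 64, 125, 216 → 343 → 512 (always the previous value of the second component).
So the next two triples are [re, 512, 343] and [mi, 729, 512].

[re, 512, 343], [mi, 729, 512]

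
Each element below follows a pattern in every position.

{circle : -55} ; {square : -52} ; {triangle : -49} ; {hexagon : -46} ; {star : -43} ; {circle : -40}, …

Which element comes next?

Shape goes circle, square, triangle, hexagon, star, circle → square (repeats circle → square → triangle → hexagon → star).
Second coordinate — +3 each step: -55, -52, -49, -46, -43, -40 → -37.
Putting it together: {square : -37}.

{square : -37}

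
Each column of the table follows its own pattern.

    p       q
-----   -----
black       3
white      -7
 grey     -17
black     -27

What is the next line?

Column p: repeats black → white → grey; black, white, grey, black → white.
Column q: 3, -7, -17, -27 → -37 (−10 each step).
Combining the parts gives white  -37.

white  -37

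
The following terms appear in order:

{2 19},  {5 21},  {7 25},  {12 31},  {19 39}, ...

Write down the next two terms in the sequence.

First component: 2, 5, 7, 12, 19 → 31 → 50 (each term is the sum of the two before it).
Second component: 19, 21, 25, 31, 39 → 49 → 61 (differences are 2, 4, 6, … (increasing by 2 each time)).
So the next two terms are {31 49} and {50 61}.

{31 49}, {50 61}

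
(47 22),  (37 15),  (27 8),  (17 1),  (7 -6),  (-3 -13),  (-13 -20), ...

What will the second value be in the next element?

Second value: −7 each step; 22, 15, 8, 1, -6, -13, -20 → -27.

-27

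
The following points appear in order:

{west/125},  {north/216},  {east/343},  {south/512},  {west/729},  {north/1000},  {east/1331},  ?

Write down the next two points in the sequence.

{south/1728}, {west/2197}

Direction — repeats west → north → east → south: west, north, east, south, west, north, east → south → west.
Second part: 125, 216, 343, 512, 729, 1000, 1331 → 1728 → 2197 (perfect cubes: 5³, 6³, 7³, …).
So the next two points are {south/1728} and {west/2197}.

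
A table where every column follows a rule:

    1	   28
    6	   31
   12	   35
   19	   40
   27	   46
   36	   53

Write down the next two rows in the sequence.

First component: 1, 6, 12, 19, 27, 36 → 46 → 57 (differences are 5, 6, 7, … (increasing by 1 each time)).
For the second component, differences are 3, 4, 5, … (increasing by 1 each time): 28, 31, 35, 40, 46, 53 → 61 → 70.
Putting the parts together: 46  61 and then 57  70.

46  61; 57  70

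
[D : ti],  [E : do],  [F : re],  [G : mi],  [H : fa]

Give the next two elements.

Letter — letters move forward 1 place in the alphabet: D, E, F, G, H → I → J.
For the note, runs through the solfège scale do→ti: ti, do, re, mi, fa → sol → la.
So the next two elements are [I : sol] and [J : la].

[I : sol], [J : la]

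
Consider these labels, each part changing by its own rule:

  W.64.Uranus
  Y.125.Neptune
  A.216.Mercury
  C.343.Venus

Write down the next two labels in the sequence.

E.512.Earth, G.729.Mars

Letter: W, Y, A, C → E → G (letters move forward 2 places in the alphabet, wrapping Z→A).
Second component goes 64, 125, 216, 343 → 512 → 729 (perfect cubes: 4³, 5³, 6³, …).
Planet: runs through the planets Mercury→Neptune; Uranus, Neptune, Mercury, Venus → Earth → Mars.
Putting the parts together: E.512.Earth and then G.729.Mars.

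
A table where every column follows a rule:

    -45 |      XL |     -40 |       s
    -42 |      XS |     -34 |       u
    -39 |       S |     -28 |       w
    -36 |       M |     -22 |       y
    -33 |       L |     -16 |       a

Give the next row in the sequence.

-30  XL  -10  c

For the first component, +3 each step: -45, -42, -39, -36, -33 → -30.
Size: runs through clothing sizes XS→XL; XL, XS, S, M, L → XL.
For the third component, +6 each step: -40, -34, -28, -22, -16 → -10.
Letter: s, u, w, y, a → c (letters move forward 2 places in the alphabet, wrapping Z→A).
Combining the parts gives -30  XL  -10  c.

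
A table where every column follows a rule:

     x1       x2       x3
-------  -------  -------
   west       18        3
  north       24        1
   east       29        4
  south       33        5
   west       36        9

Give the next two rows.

north  38  14; east  39  23

For the column x1, repeats west → north → east → south: west, north, east, south, west → north → east.
Column x2 goes 18, 24, 29, 33, 36 → 38 → 39 (differences are 6, 5, 4, … (decreasing by 1 each time)).
Column x3: each term is the sum of the two before it; 3, 1, 4, 5, 9 → 14 → 23.
So the next two rows are north  38  14 and east  39  23.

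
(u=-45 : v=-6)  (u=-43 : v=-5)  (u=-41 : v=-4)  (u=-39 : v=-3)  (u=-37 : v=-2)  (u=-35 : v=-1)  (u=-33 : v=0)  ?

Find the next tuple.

U goes -45, -43, -41, -39, -37, -35, -33 → -31 (+2 each step).
V: +1 each step, so -6, -5, -4, -3, -2, -1, 0 → 1.
Putting it together: (u=-31 : v=1).

(u=-31 : v=1)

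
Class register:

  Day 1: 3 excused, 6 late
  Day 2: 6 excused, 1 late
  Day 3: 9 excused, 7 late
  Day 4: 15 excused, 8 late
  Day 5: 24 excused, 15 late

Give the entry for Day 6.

Excused: 3, 6, 9, 15, 24 → 39 (each term is the sum of the two before it).
Late — each term is the sum of the two before it: 6, 1, 7, 8, 15 → 23.
So the next record is 39 excused, 23 late.

39 excused, 23 late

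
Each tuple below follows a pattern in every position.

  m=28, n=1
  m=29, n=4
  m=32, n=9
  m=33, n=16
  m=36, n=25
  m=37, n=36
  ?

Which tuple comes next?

M: alternating steps +1, +3, +1, +3, …; 28, 29, 32, 33, 36, 37 → 40.
For the n, perfect squares: 1², 2², 3², …: 1, 4, 9, 16, 25, 36 → 49.
So the next tuple is m=40, n=49.

m=40, n=49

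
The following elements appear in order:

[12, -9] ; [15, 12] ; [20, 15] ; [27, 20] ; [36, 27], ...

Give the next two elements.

First component: differences are 3, 5, 7, … (increasing by 2 each time), so 12, 15, 20, 27, 36 → 47 → 60.
Second component — always the previous value of the first component: -9, 12, 15, 20, 27 → 36 → 47.
So the next two elements are [47, 36] and [60, 47].

[47, 36], [60, 47]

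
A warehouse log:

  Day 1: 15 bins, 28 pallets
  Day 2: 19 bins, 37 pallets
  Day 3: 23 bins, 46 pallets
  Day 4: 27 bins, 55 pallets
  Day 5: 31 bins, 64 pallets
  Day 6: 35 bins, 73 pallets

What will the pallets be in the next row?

Pallets: +9 each step; 28, 37, 46, 55, 64, 73 → 82.

82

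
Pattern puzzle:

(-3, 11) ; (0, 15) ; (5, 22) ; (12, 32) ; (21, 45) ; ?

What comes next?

(32, 61)

For the first slot, differences are 3, 5, 7, … (increasing by 2 each time): -3, 0, 5, 12, 21 → 32.
Second slot: differences are 4, 7, 10, … (increasing by 3 each time), so 11, 15, 22, 32, 45 → 61.
So the next term is (32, 61).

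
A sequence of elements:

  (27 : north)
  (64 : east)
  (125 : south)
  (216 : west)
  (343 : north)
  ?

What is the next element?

First value: perfect cubes: 3³, 4³, 5³, …; 27, 64, 125, 216, 343 → 512.
Direction: repeats north → east → south → west; north, east, south, west, north → east.
Combining the parts gives (512 : east).

(512 : east)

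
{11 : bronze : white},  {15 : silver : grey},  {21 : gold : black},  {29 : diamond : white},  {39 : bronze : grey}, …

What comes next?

First component: 11, 15, 21, 29, 39 → 51 (differences are 4, 6, 8, … (increasing by 2 each time)).
Rank: bronze, silver, gold, diamond, bronze → silver (repeats bronze → silver → gold → diamond).
Shade: repeats white → grey → black; white, grey, black, white, grey → black.
Combining the parts gives {51 : silver : black}.

{51 : silver : black}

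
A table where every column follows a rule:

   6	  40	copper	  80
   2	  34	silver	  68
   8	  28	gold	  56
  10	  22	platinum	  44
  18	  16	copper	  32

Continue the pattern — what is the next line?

28  10  silver  20

First component: each term is the sum of the two before it; 6, 2, 8, 10, 18 → 28.
Second component goes 40, 34, 28, 22, 16 → 10 (−6 each step).
Metal: repeats copper → silver → gold → platinum; copper, silver, gold, platinum, copper → silver.
For the fourth component, always 2 × the second component: 80, 68, 56, 44, 32 → 20.
Combining the parts gives 28  10  silver  20.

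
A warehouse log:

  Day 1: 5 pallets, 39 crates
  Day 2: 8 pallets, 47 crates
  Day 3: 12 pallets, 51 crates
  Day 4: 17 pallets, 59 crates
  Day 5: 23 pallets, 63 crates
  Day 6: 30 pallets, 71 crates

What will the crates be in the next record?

75

Crates: alternating steps +8, +4, +8, +4, …; 39, 47, 51, 59, 63, 71 → 75.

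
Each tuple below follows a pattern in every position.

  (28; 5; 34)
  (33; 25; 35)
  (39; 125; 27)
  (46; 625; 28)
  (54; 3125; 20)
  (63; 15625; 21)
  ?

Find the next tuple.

First value: differences are 5, 6, 7, … (increasing by 1 each time), so 28, 33, 39, 46, 54, 63 → 73.
Second value goes 5, 25, 125, 625, 3125, 15625 → 78125 (×5 each step).
Third value — alternating steps +1, −8, +1, −8, …: 34, 35, 27, 28, 20, 21 → 13.
Putting it together: (73; 78125; 13).

(73; 78125; 13)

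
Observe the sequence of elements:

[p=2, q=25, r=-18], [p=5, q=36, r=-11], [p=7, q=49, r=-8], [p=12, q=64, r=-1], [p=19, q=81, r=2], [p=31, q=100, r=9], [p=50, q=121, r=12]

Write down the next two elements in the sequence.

[p=81, q=144, r=19], [p=131, q=169, r=22]

P: each term is the sum of the two before it; 2, 5, 7, 12, 19, 31, 50 → 81 → 131.
Q goes 25, 36, 49, 64, 81, 100, 121 → 144 → 169 (perfect squares: 5², 6², 7², …).
For the r, alternating steps +7, +3, +7, +3, …: -18, -11, -8, -1, 2, 9, 12 → 19 → 22.
So the next two elements are [p=81, q=144, r=19] and [p=131, q=169, r=22].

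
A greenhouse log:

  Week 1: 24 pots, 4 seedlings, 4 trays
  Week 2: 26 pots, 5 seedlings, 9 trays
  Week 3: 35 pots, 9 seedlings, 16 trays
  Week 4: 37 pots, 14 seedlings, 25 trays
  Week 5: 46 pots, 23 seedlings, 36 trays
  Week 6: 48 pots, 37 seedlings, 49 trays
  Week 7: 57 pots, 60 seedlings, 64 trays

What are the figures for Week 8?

Pots: alternating steps +2, +9, +2, +9, …, so 24, 26, 35, 37, 46, 48, 57 → 59.
Seedlings — each term is the sum of the two before it: 4, 5, 9, 14, 23, 37, 60 → 97.
Trays goes 4, 9, 16, 25, 36, 49, 64 → 81 (perfect squares: 2², 3², 4², …).
So the next line is 59 pots, 97 seedlings, 81 trays.

59 pots, 97 seedlings, 81 trays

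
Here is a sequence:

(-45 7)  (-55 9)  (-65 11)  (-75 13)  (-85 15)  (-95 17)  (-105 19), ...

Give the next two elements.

(-115 21), (-125 23)

First slot: -45, -55, -65, -75, -85, -95, -105 → -115 → -125 (−10 each step).
Second slot: +2 each step, so 7, 9, 11, 13, 15, 17, 19 → 21 → 23.
Putting the parts together: (-115 21) and then (-125 23).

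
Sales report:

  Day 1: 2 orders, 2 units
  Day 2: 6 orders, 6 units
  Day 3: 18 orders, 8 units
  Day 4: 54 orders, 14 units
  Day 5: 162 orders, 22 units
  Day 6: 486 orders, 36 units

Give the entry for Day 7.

For the orders, ×3 each step: 2, 6, 18, 54, 162, 486 → 1458.
Units — each term is the sum of the two before it: 2, 6, 8, 14, 22, 36 → 58.
So the next row is 1458 orders, 58 units.

1458 orders, 58 units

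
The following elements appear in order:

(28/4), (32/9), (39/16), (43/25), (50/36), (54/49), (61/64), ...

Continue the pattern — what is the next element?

First coordinate goes 28, 32, 39, 43, 50, 54, 61 → 65 (alternating steps +4, +7, +4, +7, …).
Second coordinate: 4, 9, 16, 25, 36, 49, 64 → 81 (perfect squares: 2², 3², 4², …).
So the next element is (65/81).

(65/81)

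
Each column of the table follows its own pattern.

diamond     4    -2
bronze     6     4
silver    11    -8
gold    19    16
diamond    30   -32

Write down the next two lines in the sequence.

bronze  44  64; silver  61  -128

Rank goes diamond, bronze, silver, gold, diamond → bronze → silver (repeats diamond → bronze → silver → gold).
Second component: differences are 2, 5, 8, … (increasing by 3 each time); 4, 6, 11, 19, 30 → 44 → 61.
Third component: -2, 4, -8, 16, -32 → 64 → -128 (×(-2) each step).
Putting the parts together: bronze  44  64 and then silver  61  -128.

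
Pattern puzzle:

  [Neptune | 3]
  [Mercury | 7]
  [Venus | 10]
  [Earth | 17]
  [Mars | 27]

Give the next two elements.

Planet: runs through the planets Mercury→Neptune, so Neptune, Mercury, Venus, Earth, Mars → Jupiter → Saturn.
Second value goes 3, 7, 10, 17, 27 → 44 → 71 (each term is the sum of the two before it).
Putting the parts together: [Jupiter | 44] and then [Saturn | 71].

[Jupiter | 44], [Saturn | 71]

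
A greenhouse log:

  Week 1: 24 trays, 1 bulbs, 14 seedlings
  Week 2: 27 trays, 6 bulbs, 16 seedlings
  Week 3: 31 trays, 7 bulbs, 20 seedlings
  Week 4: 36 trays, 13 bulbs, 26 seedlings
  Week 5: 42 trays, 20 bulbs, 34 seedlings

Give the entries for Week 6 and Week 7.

Trays: differences are 3, 4, 5, … (increasing by 1 each time), so 24, 27, 31, 36, 42 → 49 → 57.
Bulbs — each term is the sum of the two before it: 1, 6, 7, 13, 20 → 33 → 53.
Seedlings: differences are 2, 4, 6, … (increasing by 2 each time); 14, 16, 20, 26, 34 → 44 → 56.
Putting the parts together: 49 trays, 33 bulbs, 44 seedlings and then 57 trays, 53 bulbs, 56 seedlings.

49 trays, 33 bulbs, 44 seedlings; 57 trays, 53 bulbs, 56 seedlings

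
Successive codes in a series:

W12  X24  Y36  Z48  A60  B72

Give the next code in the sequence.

Letter: letters move forward 1 place in the alphabet, wrapping Z→A, so W, X, Y, Z, A, B → C.
For the second component, +12 each step: 12, 24, 36, 48, 60, 72 → 84.
So the next code is C84.

C84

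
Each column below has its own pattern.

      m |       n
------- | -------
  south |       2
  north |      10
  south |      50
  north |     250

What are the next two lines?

Column m goes south, north, south, north → south → north (alternates south ↔ north).
Column n: ×5 each step; 2, 10, 50, 250 → 1250 → 6250.
So the next two lines are south  1250 and north  6250.

south  1250; north  6250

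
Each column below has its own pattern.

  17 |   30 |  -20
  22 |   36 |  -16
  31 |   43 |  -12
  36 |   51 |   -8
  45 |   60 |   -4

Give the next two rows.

50  70  0; 59  81  4

For the first component, alternating steps +5, +9, +5, +9, …: 17, 22, 31, 36, 45 → 50 → 59.
Second component goes 30, 36, 43, 51, 60 → 70 → 81 (differences are 6, 7, 8, … (increasing by 1 each time)).
Third component: +4 each step, so -20, -16, -12, -8, -4 → 0 → 4.
Putting the parts together: 50  70  0 and then 59  81  4.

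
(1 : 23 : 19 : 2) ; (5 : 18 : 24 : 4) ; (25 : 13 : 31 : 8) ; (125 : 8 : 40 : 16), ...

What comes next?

(625 : 3 : 51 : 32)

First part: ×5 each step; 1, 5, 25, 125 → 625.
For the second part, −5 each step: 23, 18, 13, 8 → 3.
Third part goes 19, 24, 31, 40 → 51 (differences are 5, 7, 9, … (increasing by 2 each time)).
Fourth part: 2, 4, 8, 16 → 32 (×2 each step).
So the next term is (625 : 3 : 51 : 32).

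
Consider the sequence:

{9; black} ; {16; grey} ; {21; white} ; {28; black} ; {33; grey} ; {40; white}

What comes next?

First coordinate goes 9, 16, 21, 28, 33, 40 → 45 (alternating steps +7, +5, +7, +5, …).
For the shade, repeats black → grey → white: black, grey, white, black, grey, white → black.
Combining the parts gives {45; black}.

{45; black}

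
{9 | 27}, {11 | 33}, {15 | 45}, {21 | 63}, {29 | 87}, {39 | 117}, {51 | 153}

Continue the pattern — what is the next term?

{65 | 195}

First component: 9, 11, 15, 21, 29, 39, 51 → 65 (differences are 2, 4, 6, … (increasing by 2 each time)).
Second component: 27, 33, 45, 63, 87, 117, 153 → 195 (always 3 × the first component).
Combining the parts gives {65 | 195}.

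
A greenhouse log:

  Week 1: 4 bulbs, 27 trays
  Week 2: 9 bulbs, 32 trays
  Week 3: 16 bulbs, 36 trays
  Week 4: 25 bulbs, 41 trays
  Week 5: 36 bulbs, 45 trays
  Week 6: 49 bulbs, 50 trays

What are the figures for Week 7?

64 bulbs, 54 trays

For the bulbs, perfect squares: 2², 3², 4², …: 4, 9, 16, 25, 36, 49 → 64.
For the trays, alternating steps +5, +4, +5, +4, …: 27, 32, 36, 41, 45, 50 → 54.
Putting it together: 64 bulbs, 54 trays.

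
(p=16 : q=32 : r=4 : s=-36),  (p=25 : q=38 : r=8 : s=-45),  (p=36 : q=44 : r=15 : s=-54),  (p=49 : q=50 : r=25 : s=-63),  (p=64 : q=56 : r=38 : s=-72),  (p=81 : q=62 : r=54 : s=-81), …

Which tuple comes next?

P — perfect squares: 4², 5², 6², …: 16, 25, 36, 49, 64, 81 → 100.
Q: +6 each step; 32, 38, 44, 50, 56, 62 → 68.
R — differences are 4, 7, 10, … (increasing by 3 each time): 4, 8, 15, 25, 38, 54 → 73.
S: -36, -45, -54, -63, -72, -81 → -90 (−9 each step).
Combining the parts gives (p=100 : q=68 : r=73 : s=-90).

(p=100 : q=68 : r=73 : s=-90)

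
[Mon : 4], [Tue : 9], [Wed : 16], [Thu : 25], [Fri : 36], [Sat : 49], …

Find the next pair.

[Sun : 64]

Day: runs through the weekdays Mon→Sun; Mon, Tue, Wed, Thu, Fri, Sat → Sun.
Second value: perfect squares: 2², 3², 4², …, so 4, 9, 16, 25, 36, 49 → 64.
Combining the parts gives [Sun : 64].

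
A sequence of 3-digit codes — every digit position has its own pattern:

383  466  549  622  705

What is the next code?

888

First digit — +1 each step, mod 10: 3, 4, 5, 6, 7 → 8.
Second digit goes 8, 6, 4, 2, 0 → 8 (−2 each step, mod 10).
Third digit: 3, 6, 9, 2, 5 → 8 (+3 each step, mod 10).
So the next code is 888.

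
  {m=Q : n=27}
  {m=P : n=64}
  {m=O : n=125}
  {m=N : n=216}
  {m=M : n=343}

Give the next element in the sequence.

{m=L : n=512}

M goes Q, P, O, N, M → L (letters move back 1 place in the alphabet).
N — perfect cubes: 3³, 4³, 5³, …: 27, 64, 125, 216, 343 → 512.
Combining the parts gives {m=L : n=512}.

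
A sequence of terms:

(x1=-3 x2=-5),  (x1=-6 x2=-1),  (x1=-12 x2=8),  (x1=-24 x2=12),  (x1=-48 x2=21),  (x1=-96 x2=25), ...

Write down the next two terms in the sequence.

X1 goes -3, -6, -12, -24, -48, -96 → -192 → -384 (×2 each step).
X2: alternating steps +4, +9, +4, +9, …; -5, -1, 8, 12, 21, 25 → 34 → 38.
So the next two terms are (x1=-192 x2=34) and (x1=-384 x2=38).

(x1=-192 x2=34), (x1=-384 x2=38)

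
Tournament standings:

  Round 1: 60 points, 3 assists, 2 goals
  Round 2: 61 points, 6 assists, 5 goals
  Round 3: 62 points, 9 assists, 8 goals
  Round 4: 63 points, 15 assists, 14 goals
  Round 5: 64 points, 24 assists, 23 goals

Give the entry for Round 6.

65 points, 39 assists, 38 goals

Points: 60, 61, 62, 63, 64 → 65 (+1 each step).
Assists — each term is the sum of the two before it: 3, 6, 9, 15, 24 → 39.
Goals: always 1 less than the assists, so 2, 5, 8, 14, 23 → 38.
So the next line is 65 points, 39 assists, 38 goals.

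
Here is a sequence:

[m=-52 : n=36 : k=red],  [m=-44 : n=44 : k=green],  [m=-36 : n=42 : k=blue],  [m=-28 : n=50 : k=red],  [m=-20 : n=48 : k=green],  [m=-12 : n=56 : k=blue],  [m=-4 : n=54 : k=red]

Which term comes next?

M: -52, -44, -36, -28, -20, -12, -4 → 4 (+8 each step).
N goes 36, 44, 42, 50, 48, 56, 54 → 62 (alternating steps +8, −2, +8, −2, …).
K goes red, green, blue, red, green, blue, red → green (repeats red → green → blue).
So the next term is [m=4 : n=62 : k=green].

[m=4 : n=62 : k=green]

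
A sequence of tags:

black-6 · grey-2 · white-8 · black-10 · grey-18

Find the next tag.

Shade — repeats black → grey → white: black, grey, white, black, grey → white.
Second component: 6, 2, 8, 10, 18 → 28 (each term is the sum of the two before it).
So the next tag is white-28.

white-28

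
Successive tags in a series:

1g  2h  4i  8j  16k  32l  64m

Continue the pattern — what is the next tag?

First component goes 1, 2, 4, 8, 16, 32, 64 → 128 (×2 each step).
Letter goes g, h, i, j, k, l, m → n (letters move forward 1 place in the alphabet).
Putting it together: 128n.

128n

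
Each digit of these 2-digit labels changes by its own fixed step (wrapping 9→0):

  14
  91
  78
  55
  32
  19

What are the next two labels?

96, 73

First digit: −2 each step, mod 10; 1, 9, 7, 5, 3, 1 → 9 → 7.
Second digit: −3 each step, mod 10; 4, 1, 8, 5, 2, 9 → 6 → 3.
So the next two labels are 96 and 73.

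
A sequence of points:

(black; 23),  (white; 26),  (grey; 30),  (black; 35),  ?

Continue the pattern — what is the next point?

(white; 41)

Shade: black, white, grey, black → white (repeats black → white → grey).
For the second slot, differences are 3, 4, 5, … (increasing by 1 each time): 23, 26, 30, 35 → 41.
So the next point is (white; 41).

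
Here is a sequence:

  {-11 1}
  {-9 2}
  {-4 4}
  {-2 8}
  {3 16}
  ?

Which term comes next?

First entry goes -11, -9, -4, -2, 3 → 5 (alternating steps +2, +5, +2, +5, …).
Second entry — ×2 each step: 1, 2, 4, 8, 16 → 32.
Combining the parts gives {5 32}.

{5 32}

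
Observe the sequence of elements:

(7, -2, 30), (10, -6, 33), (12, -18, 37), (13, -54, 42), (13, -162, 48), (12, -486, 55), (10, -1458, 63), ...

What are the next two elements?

(7, -4374, 72), (3, -13122, 82)

First component: 7, 10, 12, 13, 13, 12, 10 → 7 → 3 (differences are 3, 2, 1, … (decreasing by 1 each time)).
Second component: -2, -6, -18, -54, -162, -486, -1458 → -4374 → -13122 (×3 each step).
For the third component, differences are 3, 4, 5, … (increasing by 1 each time): 30, 33, 37, 42, 48, 55, 63 → 72 → 82.
So the next two elements are (7, -4374, 72) and (3, -13122, 82).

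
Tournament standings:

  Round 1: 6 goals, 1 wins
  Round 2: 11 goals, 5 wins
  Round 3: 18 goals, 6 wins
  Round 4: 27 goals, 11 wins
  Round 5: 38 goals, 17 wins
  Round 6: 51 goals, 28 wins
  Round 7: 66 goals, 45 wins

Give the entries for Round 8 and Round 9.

Goals: differences are 5, 7, 9, … (increasing by 2 each time); 6, 11, 18, 27, 38, 51, 66 → 83 → 102.
Wins: each term is the sum of the two before it, so 1, 5, 6, 11, 17, 28, 45 → 73 → 118.
Putting the parts together: 83 goals, 73 wins and then 102 goals, 118 wins.

83 goals, 73 wins; 102 goals, 118 wins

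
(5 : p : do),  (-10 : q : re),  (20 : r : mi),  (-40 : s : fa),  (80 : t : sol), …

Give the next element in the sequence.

(-160 : u : la)

First part goes 5, -10, 20, -40, 80 → -160 (×(-2) each step).
Letter: p, q, r, s, t → u (letters move forward 1 place in the alphabet).
Note: runs through the solfège scale do→ti, so do, re, mi, fa, sol → la.
So the next element is (-160 : u : la).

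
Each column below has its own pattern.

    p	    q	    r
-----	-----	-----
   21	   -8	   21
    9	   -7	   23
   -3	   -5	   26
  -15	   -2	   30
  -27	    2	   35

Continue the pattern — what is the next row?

Column p: 21, 9, -3, -15, -27 → -39 (−12 each step).
For the column q, differences are 1, 2, 3, … (increasing by 1 each time): -8, -7, -5, -2, 2 → 7.
Column r goes 21, 23, 26, 30, 35 → 41 (differences are 2, 3, 4, … (increasing by 1 each time)).
Putting it together: -39  7  41.

-39  7  41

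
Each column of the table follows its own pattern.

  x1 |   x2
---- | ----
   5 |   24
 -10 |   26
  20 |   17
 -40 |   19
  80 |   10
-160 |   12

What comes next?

Column x1: ×(-2) each step, so 5, -10, 20, -40, 80, -160 → 320.
For the column x2, alternating steps +2, −9, +2, −9, …: 24, 26, 17, 19, 10, 12 → 3.
Combining the parts gives 320  3.

320  3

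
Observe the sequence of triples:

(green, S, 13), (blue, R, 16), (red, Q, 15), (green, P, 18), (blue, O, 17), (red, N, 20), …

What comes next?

For the colour, repeats green → blue → red: green, blue, red, green, blue, red → green.
Letter: S, R, Q, P, O, N → M (letters move back 1 place in the alphabet).
Third part: 13, 16, 15, 18, 17, 20 → 19 (alternating steps +3, −1, +3, −1, …).
Putting it together: (green, M, 19).

(green, M, 19)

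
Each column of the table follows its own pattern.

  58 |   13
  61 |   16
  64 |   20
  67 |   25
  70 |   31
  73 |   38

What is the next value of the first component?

First component goes 58, 61, 64, 67, 70, 73 → 76 (+3 each step).

76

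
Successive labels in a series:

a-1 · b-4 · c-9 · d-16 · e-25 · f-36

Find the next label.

g-49

Letter goes a, b, c, d, e, f → g (letters move forward 1 place in the alphabet).
Second component: perfect squares: 1², 2², 3², …, so 1, 4, 9, 16, 25, 36 → 49.
Putting it together: g-49.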